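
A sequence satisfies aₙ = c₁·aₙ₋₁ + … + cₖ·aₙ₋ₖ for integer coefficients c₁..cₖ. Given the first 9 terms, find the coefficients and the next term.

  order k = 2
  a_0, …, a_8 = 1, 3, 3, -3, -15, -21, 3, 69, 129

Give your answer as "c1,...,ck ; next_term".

  a_2 = 2·3 + -3·1 = 3
  a_3 = 2·3 + -3·3 = -3
  a_4 = 2·-3 + -3·3 = -15
  a_5 = 2·-15 + -3·-3 = -21
  a_6 = 2·-21 + -3·-15 = 3
  a_7 = 2·3 + -3·-21 = 69
  a_8 = 2·69 + -3·3 = 129
  a_9 = 2·129 + -3·69 = 51

2,-3 ; 51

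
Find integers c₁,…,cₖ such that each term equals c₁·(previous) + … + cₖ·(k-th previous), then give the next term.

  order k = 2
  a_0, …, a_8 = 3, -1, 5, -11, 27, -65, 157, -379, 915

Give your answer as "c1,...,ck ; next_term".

-2,1 ; -2209

  a_2 = -2·-1 + 1·3 = 5
  a_3 = -2·5 + 1·-1 = -11
  a_4 = -2·-11 + 1·5 = 27
  a_5 = -2·27 + 1·-11 = -65
  a_6 = -2·-65 + 1·27 = 157
  a_7 = -2·157 + 1·-65 = -379
  a_8 = -2·-379 + 1·157 = 915
  a_9 = -2·915 + 1·-379 = -2209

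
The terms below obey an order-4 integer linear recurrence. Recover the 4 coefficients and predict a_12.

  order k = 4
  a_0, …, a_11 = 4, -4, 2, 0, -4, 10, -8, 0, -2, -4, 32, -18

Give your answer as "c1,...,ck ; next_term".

-1,-2,-3,-3 ; -28

  a_4 = -1·0 + -2·2 + -3·-4 + -3·4 = -4
  a_5 = -1·-4 + -2·0 + -3·2 + -3·-4 = 10
  a_6 = -1·10 + -2·-4 + -3·0 + -3·2 = -8
  a_7 = -1·-8 + -2·10 + -3·-4 + -3·0 = 0
  a_8 = -1·0 + -2·-8 + -3·10 + -3·-4 = -2
  a_9 = -1·-2 + -2·0 + -3·-8 + -3·10 = -4
  a_10 = -1·-4 + -2·-2 + -3·0 + -3·-8 = 32
  a_11 = -1·32 + -2·-4 + -3·-2 + -3·0 = -18
  a_12 = -1·-18 + -2·32 + -3·-4 + -3·-2 = -28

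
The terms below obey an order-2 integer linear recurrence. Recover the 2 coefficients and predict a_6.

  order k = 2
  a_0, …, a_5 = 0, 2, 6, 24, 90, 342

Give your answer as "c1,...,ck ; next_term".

  a_2 = 3·2 + 3·0 = 6
  a_3 = 3·6 + 3·2 = 24
  a_4 = 3·24 + 3·6 = 90
  a_5 = 3·90 + 3·24 = 342
  a_6 = 3·342 + 3·90 = 1296

3,3 ; 1296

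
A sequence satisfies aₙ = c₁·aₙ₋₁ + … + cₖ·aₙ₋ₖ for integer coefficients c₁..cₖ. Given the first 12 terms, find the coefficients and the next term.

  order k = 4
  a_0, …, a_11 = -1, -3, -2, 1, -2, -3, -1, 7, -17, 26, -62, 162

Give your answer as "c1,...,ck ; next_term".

  a_4 = -2·1 + 0·-2 + -1·-3 + 3·-1 = -2
  a_5 = -2·-2 + 0·1 + -1·-2 + 3·-3 = -3
  a_6 = -2·-3 + 0·-2 + -1·1 + 3·-2 = -1
  a_7 = -2·-1 + 0·-3 + -1·-2 + 3·1 = 7
  a_8 = -2·7 + 0·-1 + -1·-3 + 3·-2 = -17
  a_9 = -2·-17 + 0·7 + -1·-1 + 3·-3 = 26
  a_10 = -2·26 + 0·-17 + -1·7 + 3·-1 = -62
  a_11 = -2·-62 + 0·26 + -1·-17 + 3·7 = 162
  a_12 = -2·162 + 0·-62 + -1·26 + 3·-17 = -401

-2,0,-1,3 ; -401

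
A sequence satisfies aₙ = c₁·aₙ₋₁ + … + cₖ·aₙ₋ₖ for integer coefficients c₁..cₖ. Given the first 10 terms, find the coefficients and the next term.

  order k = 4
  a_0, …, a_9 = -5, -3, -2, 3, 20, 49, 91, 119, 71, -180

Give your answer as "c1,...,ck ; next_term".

  a_4 = 2·3 + 0·-2 + -3·-3 + -1·-5 = 20
  a_5 = 2·20 + 0·3 + -3·-2 + -1·-3 = 49
  a_6 = 2·49 + 0·20 + -3·3 + -1·-2 = 91
  a_7 = 2·91 + 0·49 + -3·20 + -1·3 = 119
  a_8 = 2·119 + 0·91 + -3·49 + -1·20 = 71
  a_9 = 2·71 + 0·119 + -3·91 + -1·49 = -180
  a_10 = 2·-180 + 0·71 + -3·119 + -1·91 = -808

2,0,-3,-1 ; -808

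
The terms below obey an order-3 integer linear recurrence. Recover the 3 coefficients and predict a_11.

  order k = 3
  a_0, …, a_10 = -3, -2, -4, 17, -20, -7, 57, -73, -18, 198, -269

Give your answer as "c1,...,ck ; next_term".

  a_3 = -2·-4 + -3·-2 + -1·-3 = 17
  a_4 = -2·17 + -3·-4 + -1·-2 = -20
  a_5 = -2·-20 + -3·17 + -1·-4 = -7
  a_6 = -2·-7 + -3·-20 + -1·17 = 57
  a_7 = -2·57 + -3·-7 + -1·-20 = -73
  a_8 = -2·-73 + -3·57 + -1·-7 = -18
  a_9 = -2·-18 + -3·-73 + -1·57 = 198
  a_10 = -2·198 + -3·-18 + -1·-73 = -269
  a_11 = -2·-269 + -3·198 + -1·-18 = -38

-2,-3,-1 ; -38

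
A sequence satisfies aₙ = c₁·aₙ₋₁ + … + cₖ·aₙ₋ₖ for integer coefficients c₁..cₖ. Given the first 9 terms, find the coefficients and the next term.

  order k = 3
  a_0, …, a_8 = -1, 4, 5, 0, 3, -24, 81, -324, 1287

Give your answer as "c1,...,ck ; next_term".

-3,3,-3 ; -5076

  a_3 = -3·5 + 3·4 + -3·-1 = 0
  a_4 = -3·0 + 3·5 + -3·4 = 3
  a_5 = -3·3 + 3·0 + -3·5 = -24
  a_6 = -3·-24 + 3·3 + -3·0 = 81
  a_7 = -3·81 + 3·-24 + -3·3 = -324
  a_8 = -3·-324 + 3·81 + -3·-24 = 1287
  a_9 = -3·1287 + 3·-324 + -3·81 = -5076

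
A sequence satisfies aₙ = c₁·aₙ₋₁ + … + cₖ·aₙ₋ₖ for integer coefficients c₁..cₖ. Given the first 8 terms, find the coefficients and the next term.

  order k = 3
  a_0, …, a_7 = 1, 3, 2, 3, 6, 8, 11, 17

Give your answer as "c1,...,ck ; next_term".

1,0,1 ; 25

  a_3 = 1·2 + 0·3 + 1·1 = 3
  a_4 = 1·3 + 0·2 + 1·3 = 6
  a_5 = 1·6 + 0·3 + 1·2 = 8
  a_6 = 1·8 + 0·6 + 1·3 = 11
  a_7 = 1·11 + 0·8 + 1·6 = 17
  a_8 = 1·17 + 0·11 + 1·8 = 25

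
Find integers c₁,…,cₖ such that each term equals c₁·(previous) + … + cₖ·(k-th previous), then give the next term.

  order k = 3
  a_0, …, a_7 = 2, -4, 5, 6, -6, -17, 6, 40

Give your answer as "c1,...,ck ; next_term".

0,-2,-1 ; 5

  a_3 = 0·5 + -2·-4 + -1·2 = 6
  a_4 = 0·6 + -2·5 + -1·-4 = -6
  a_5 = 0·-6 + -2·6 + -1·5 = -17
  a_6 = 0·-17 + -2·-6 + -1·6 = 6
  a_7 = 0·6 + -2·-17 + -1·-6 = 40
  a_8 = 0·40 + -2·6 + -1·-17 = 5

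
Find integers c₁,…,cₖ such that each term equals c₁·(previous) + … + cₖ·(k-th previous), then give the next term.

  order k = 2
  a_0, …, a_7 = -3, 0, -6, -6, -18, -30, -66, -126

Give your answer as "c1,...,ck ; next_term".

  a_2 = 1·0 + 2·-3 = -6
  a_3 = 1·-6 + 2·0 = -6
  a_4 = 1·-6 + 2·-6 = -18
  a_5 = 1·-18 + 2·-6 = -30
  a_6 = 1·-30 + 2·-18 = -66
  a_7 = 1·-66 + 2·-30 = -126
  a_8 = 1·-126 + 2·-66 = -258

1,2 ; -258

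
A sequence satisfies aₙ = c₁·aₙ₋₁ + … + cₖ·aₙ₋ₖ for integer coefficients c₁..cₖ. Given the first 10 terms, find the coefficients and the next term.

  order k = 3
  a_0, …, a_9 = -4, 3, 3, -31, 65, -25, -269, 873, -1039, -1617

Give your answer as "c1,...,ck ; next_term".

  a_3 = -2·3 + -3·3 + 4·-4 = -31
  a_4 = -2·-31 + -3·3 + 4·3 = 65
  a_5 = -2·65 + -3·-31 + 4·3 = -25
  a_6 = -2·-25 + -3·65 + 4·-31 = -269
  a_7 = -2·-269 + -3·-25 + 4·65 = 873
  a_8 = -2·873 + -3·-269 + 4·-25 = -1039
  a_9 = -2·-1039 + -3·873 + 4·-269 = -1617
  a_10 = -2·-1617 + -3·-1039 + 4·873 = 9843

-2,-3,4 ; 9843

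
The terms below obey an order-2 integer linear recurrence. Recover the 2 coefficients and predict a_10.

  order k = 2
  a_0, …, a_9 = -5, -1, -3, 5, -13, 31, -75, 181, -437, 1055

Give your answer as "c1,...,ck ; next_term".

-2,1 ; -2547

  a_2 = -2·-1 + 1·-5 = -3
  a_3 = -2·-3 + 1·-1 = 5
  a_4 = -2·5 + 1·-3 = -13
  a_5 = -2·-13 + 1·5 = 31
  a_6 = -2·31 + 1·-13 = -75
  a_7 = -2·-75 + 1·31 = 181
  a_8 = -2·181 + 1·-75 = -437
  a_9 = -2·-437 + 1·181 = 1055
  a_10 = -2·1055 + 1·-437 = -2547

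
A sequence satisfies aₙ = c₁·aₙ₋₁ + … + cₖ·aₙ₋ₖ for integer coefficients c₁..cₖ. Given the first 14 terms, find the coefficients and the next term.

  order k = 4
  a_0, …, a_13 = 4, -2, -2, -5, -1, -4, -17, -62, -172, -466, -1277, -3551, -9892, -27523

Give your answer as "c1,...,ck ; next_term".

  a_4 = 3·-5 + -1·-2 + 0·-2 + 3·4 = -1
  a_5 = 3·-1 + -1·-5 + 0·-2 + 3·-2 = -4
  a_6 = 3·-4 + -1·-1 + 0·-5 + 3·-2 = -17
  a_7 = 3·-17 + -1·-4 + 0·-1 + 3·-5 = -62
  a_8 = 3·-62 + -1·-17 + 0·-4 + 3·-1 = -172
  a_9 = 3·-172 + -1·-62 + 0·-17 + 3·-4 = -466
  a_10 = 3·-466 + -1·-172 + 0·-62 + 3·-17 = -1277
  a_11 = 3·-1277 + -1·-466 + 0·-172 + 3·-62 = -3551
  a_12 = 3·-3551 + -1·-1277 + 0·-466 + 3·-172 = -9892
  a_13 = 3·-9892 + -1·-3551 + 0·-1277 + 3·-466 = -27523
  a_14 = 3·-27523 + -1·-9892 + 0·-3551 + 3·-1277 = -76508

3,-1,0,3 ; -76508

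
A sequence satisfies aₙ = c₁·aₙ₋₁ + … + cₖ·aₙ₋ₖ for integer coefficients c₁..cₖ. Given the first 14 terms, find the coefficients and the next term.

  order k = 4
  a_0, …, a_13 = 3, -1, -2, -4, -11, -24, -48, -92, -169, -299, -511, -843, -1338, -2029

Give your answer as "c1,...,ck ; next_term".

  a_4 = 3·-4 + -2·-2 + 0·-1 + -1·3 = -11
  a_5 = 3·-11 + -2·-4 + 0·-2 + -1·-1 = -24
  a_6 = 3·-24 + -2·-11 + 0·-4 + -1·-2 = -48
  a_7 = 3·-48 + -2·-24 + 0·-11 + -1·-4 = -92
  a_8 = 3·-92 + -2·-48 + 0·-24 + -1·-11 = -169
  a_9 = 3·-169 + -2·-92 + 0·-48 + -1·-24 = -299
  a_10 = 3·-299 + -2·-169 + 0·-92 + -1·-48 = -511
  a_11 = 3·-511 + -2·-299 + 0·-169 + -1·-92 = -843
  a_12 = 3·-843 + -2·-511 + 0·-299 + -1·-169 = -1338
  a_13 = 3·-1338 + -2·-843 + 0·-511 + -1·-299 = -2029
  a_14 = 3·-2029 + -2·-1338 + 0·-843 + -1·-511 = -2900

3,-2,0,-1 ; -2900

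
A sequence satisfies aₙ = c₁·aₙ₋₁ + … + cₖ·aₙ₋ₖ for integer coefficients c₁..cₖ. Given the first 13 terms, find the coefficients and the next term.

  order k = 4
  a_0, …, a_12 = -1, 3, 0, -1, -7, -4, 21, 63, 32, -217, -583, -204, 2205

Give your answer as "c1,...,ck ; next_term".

2,-4,-1,2 ; 5375

  a_4 = 2·-1 + -4·0 + -1·3 + 2·-1 = -7
  a_5 = 2·-7 + -4·-1 + -1·0 + 2·3 = -4
  a_6 = 2·-4 + -4·-7 + -1·-1 + 2·0 = 21
  a_7 = 2·21 + -4·-4 + -1·-7 + 2·-1 = 63
  a_8 = 2·63 + -4·21 + -1·-4 + 2·-7 = 32
  a_9 = 2·32 + -4·63 + -1·21 + 2·-4 = -217
  a_10 = 2·-217 + -4·32 + -1·63 + 2·21 = -583
  a_11 = 2·-583 + -4·-217 + -1·32 + 2·63 = -204
  a_12 = 2·-204 + -4·-583 + -1·-217 + 2·32 = 2205
  a_13 = 2·2205 + -4·-204 + -1·-583 + 2·-217 = 5375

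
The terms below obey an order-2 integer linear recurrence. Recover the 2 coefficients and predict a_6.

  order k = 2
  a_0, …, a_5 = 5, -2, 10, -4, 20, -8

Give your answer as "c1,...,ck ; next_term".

0,2 ; 40

  a_2 = 0·-2 + 2·5 = 10
  a_3 = 0·10 + 2·-2 = -4
  a_4 = 0·-4 + 2·10 = 20
  a_5 = 0·20 + 2·-4 = -8
  a_6 = 0·-8 + 2·20 = 40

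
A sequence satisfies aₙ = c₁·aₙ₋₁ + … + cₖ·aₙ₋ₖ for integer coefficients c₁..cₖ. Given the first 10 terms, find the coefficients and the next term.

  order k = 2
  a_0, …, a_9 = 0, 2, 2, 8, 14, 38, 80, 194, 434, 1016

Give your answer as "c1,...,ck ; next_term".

  a_2 = 1·2 + 3·0 = 2
  a_3 = 1·2 + 3·2 = 8
  a_4 = 1·8 + 3·2 = 14
  a_5 = 1·14 + 3·8 = 38
  a_6 = 1·38 + 3·14 = 80
  a_7 = 1·80 + 3·38 = 194
  a_8 = 1·194 + 3·80 = 434
  a_9 = 1·434 + 3·194 = 1016
  a_10 = 1·1016 + 3·434 = 2318

1,3 ; 2318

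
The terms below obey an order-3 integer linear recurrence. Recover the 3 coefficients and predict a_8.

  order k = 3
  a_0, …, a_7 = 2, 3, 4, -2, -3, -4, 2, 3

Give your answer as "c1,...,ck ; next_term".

  a_3 = 0·4 + 0·3 + -1·2 = -2
  a_4 = 0·-2 + 0·4 + -1·3 = -3
  a_5 = 0·-3 + 0·-2 + -1·4 = -4
  a_6 = 0·-4 + 0·-3 + -1·-2 = 2
  a_7 = 0·2 + 0·-4 + -1·-3 = 3
  a_8 = 0·3 + 0·2 + -1·-4 = 4

0,0,-1 ; 4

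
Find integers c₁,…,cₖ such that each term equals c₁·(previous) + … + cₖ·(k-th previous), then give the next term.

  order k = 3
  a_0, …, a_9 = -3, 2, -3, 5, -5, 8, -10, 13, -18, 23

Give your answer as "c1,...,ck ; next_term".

0,1,-1 ; -31

  a_3 = 0·-3 + 1·2 + -1·-3 = 5
  a_4 = 0·5 + 1·-3 + -1·2 = -5
  a_5 = 0·-5 + 1·5 + -1·-3 = 8
  a_6 = 0·8 + 1·-5 + -1·5 = -10
  a_7 = 0·-10 + 1·8 + -1·-5 = 13
  a_8 = 0·13 + 1·-10 + -1·8 = -18
  a_9 = 0·-18 + 1·13 + -1·-10 = 23
  a_10 = 0·23 + 1·-18 + -1·13 = -31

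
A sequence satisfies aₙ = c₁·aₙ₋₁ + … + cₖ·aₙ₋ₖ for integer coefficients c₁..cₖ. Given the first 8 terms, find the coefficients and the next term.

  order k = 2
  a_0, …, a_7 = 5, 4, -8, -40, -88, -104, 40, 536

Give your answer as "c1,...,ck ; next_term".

  a_2 = 3·4 + -4·5 = -8
  a_3 = 3·-8 + -4·4 = -40
  a_4 = 3·-40 + -4·-8 = -88
  a_5 = 3·-88 + -4·-40 = -104
  a_6 = 3·-104 + -4·-88 = 40
  a_7 = 3·40 + -4·-104 = 536
  a_8 = 3·536 + -4·40 = 1448

3,-4 ; 1448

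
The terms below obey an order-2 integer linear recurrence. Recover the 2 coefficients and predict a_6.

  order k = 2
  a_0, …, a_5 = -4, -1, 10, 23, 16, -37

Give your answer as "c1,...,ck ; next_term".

  a_2 = 2·-1 + -3·-4 = 10
  a_3 = 2·10 + -3·-1 = 23
  a_4 = 2·23 + -3·10 = 16
  a_5 = 2·16 + -3·23 = -37
  a_6 = 2·-37 + -3·16 = -122

2,-3 ; -122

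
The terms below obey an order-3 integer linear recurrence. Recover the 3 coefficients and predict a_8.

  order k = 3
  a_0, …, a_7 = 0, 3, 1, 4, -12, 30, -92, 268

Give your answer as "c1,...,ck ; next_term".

  a_3 = -2·1 + 2·3 + -2·0 = 4
  a_4 = -2·4 + 2·1 + -2·3 = -12
  a_5 = -2·-12 + 2·4 + -2·1 = 30
  a_6 = -2·30 + 2·-12 + -2·4 = -92
  a_7 = -2·-92 + 2·30 + -2·-12 = 268
  a_8 = -2·268 + 2·-92 + -2·30 = -780

-2,2,-2 ; -780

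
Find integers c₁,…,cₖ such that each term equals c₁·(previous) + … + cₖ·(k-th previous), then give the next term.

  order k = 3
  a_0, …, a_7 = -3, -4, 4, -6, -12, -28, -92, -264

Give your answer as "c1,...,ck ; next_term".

  a_3 = 2·4 + 2·-4 + 2·-3 = -6
  a_4 = 2·-6 + 2·4 + 2·-4 = -12
  a_5 = 2·-12 + 2·-6 + 2·4 = -28
  a_6 = 2·-28 + 2·-12 + 2·-6 = -92
  a_7 = 2·-92 + 2·-28 + 2·-12 = -264
  a_8 = 2·-264 + 2·-92 + 2·-28 = -768

2,2,2 ; -768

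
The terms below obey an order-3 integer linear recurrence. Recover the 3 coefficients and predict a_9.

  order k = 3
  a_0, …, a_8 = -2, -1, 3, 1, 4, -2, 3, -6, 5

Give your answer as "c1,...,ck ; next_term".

  a_3 = 0·3 + 1·-1 + -1·-2 = 1
  a_4 = 0·1 + 1·3 + -1·-1 = 4
  a_5 = 0·4 + 1·1 + -1·3 = -2
  a_6 = 0·-2 + 1·4 + -1·1 = 3
  a_7 = 0·3 + 1·-2 + -1·4 = -6
  a_8 = 0·-6 + 1·3 + -1·-2 = 5
  a_9 = 0·5 + 1·-6 + -1·3 = -9

0,1,-1 ; -9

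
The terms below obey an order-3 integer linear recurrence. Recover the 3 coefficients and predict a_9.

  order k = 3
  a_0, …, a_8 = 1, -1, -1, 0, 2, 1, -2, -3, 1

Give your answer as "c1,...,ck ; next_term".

  a_3 = 0·-1 + -1·-1 + -1·1 = 0
  a_4 = 0·0 + -1·-1 + -1·-1 = 2
  a_5 = 0·2 + -1·0 + -1·-1 = 1
  a_6 = 0·1 + -1·2 + -1·0 = -2
  a_7 = 0·-2 + -1·1 + -1·2 = -3
  a_8 = 0·-3 + -1·-2 + -1·1 = 1
  a_9 = 0·1 + -1·-3 + -1·-2 = 5

0,-1,-1 ; 5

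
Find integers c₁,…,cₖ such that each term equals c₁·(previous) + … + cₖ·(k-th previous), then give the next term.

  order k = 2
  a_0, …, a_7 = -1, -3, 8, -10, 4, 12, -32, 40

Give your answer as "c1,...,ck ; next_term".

  a_2 = -2·-3 + -2·-1 = 8
  a_3 = -2·8 + -2·-3 = -10
  a_4 = -2·-10 + -2·8 = 4
  a_5 = -2·4 + -2·-10 = 12
  a_6 = -2·12 + -2·4 = -32
  a_7 = -2·-32 + -2·12 = 40
  a_8 = -2·40 + -2·-32 = -16

-2,-2 ; -16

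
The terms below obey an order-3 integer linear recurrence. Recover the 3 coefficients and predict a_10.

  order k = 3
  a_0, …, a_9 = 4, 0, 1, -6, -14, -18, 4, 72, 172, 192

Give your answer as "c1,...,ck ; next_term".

2,-2,-2 ; -104

  a_3 = 2·1 + -2·0 + -2·4 = -6
  a_4 = 2·-6 + -2·1 + -2·0 = -14
  a_5 = 2·-14 + -2·-6 + -2·1 = -18
  a_6 = 2·-18 + -2·-14 + -2·-6 = 4
  a_7 = 2·4 + -2·-18 + -2·-14 = 72
  a_8 = 2·72 + -2·4 + -2·-18 = 172
  a_9 = 2·172 + -2·72 + -2·4 = 192
  a_10 = 2·192 + -2·172 + -2·72 = -104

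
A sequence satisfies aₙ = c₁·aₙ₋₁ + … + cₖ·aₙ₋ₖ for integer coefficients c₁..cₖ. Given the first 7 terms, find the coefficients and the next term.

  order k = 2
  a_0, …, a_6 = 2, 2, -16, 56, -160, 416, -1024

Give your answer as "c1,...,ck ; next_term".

-4,-4 ; 2432

  a_2 = -4·2 + -4·2 = -16
  a_3 = -4·-16 + -4·2 = 56
  a_4 = -4·56 + -4·-16 = -160
  a_5 = -4·-160 + -4·56 = 416
  a_6 = -4·416 + -4·-160 = -1024
  a_7 = -4·-1024 + -4·416 = 2432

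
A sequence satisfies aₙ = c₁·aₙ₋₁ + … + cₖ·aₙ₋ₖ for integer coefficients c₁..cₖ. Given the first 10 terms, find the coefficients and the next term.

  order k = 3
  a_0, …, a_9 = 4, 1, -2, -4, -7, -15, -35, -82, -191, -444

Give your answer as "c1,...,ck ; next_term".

  a_3 = 3·-2 + -2·1 + 1·4 = -4
  a_4 = 3·-4 + -2·-2 + 1·1 = -7
  a_5 = 3·-7 + -2·-4 + 1·-2 = -15
  a_6 = 3·-15 + -2·-7 + 1·-4 = -35
  a_7 = 3·-35 + -2·-15 + 1·-7 = -82
  a_8 = 3·-82 + -2·-35 + 1·-15 = -191
  a_9 = 3·-191 + -2·-82 + 1·-35 = -444
  a_10 = 3·-444 + -2·-191 + 1·-82 = -1032

3,-2,1 ; -1032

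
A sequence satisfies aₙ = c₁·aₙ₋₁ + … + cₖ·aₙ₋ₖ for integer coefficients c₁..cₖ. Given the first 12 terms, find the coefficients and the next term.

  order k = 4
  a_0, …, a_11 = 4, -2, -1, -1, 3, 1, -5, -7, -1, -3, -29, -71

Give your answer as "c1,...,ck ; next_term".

2,-1,2,2 ; -121

  a_4 = 2·-1 + -1·-1 + 2·-2 + 2·4 = 3
  a_5 = 2·3 + -1·-1 + 2·-1 + 2·-2 = 1
  a_6 = 2·1 + -1·3 + 2·-1 + 2·-1 = -5
  a_7 = 2·-5 + -1·1 + 2·3 + 2·-1 = -7
  a_8 = 2·-7 + -1·-5 + 2·1 + 2·3 = -1
  a_9 = 2·-1 + -1·-7 + 2·-5 + 2·1 = -3
  a_10 = 2·-3 + -1·-1 + 2·-7 + 2·-5 = -29
  a_11 = 2·-29 + -1·-3 + 2·-1 + 2·-7 = -71
  a_12 = 2·-71 + -1·-29 + 2·-3 + 2·-1 = -121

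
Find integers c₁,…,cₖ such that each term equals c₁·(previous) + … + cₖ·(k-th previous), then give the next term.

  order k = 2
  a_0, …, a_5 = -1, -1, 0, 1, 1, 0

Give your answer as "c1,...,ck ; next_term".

  a_2 = 1·-1 + -1·-1 = 0
  a_3 = 1·0 + -1·-1 = 1
  a_4 = 1·1 + -1·0 = 1
  a_5 = 1·1 + -1·1 = 0
  a_6 = 1·0 + -1·1 = -1

1,-1 ; -1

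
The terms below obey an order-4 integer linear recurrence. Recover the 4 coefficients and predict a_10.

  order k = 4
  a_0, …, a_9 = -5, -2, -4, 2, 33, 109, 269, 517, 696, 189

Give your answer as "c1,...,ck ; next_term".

3,-2,-2,-3 ; -2666

  a_4 = 3·2 + -2·-4 + -2·-2 + -3·-5 = 33
  a_5 = 3·33 + -2·2 + -2·-4 + -3·-2 = 109
  a_6 = 3·109 + -2·33 + -2·2 + -3·-4 = 269
  a_7 = 3·269 + -2·109 + -2·33 + -3·2 = 517
  a_8 = 3·517 + -2·269 + -2·109 + -3·33 = 696
  a_9 = 3·696 + -2·517 + -2·269 + -3·109 = 189
  a_10 = 3·189 + -2·696 + -2·517 + -3·269 = -2666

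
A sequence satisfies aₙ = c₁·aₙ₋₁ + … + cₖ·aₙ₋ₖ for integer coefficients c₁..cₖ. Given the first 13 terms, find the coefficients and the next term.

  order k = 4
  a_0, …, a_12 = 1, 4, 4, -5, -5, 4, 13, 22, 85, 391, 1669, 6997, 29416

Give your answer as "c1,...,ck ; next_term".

4,0,3,3 ; 123844

  a_4 = 4·-5 + 0·4 + 3·4 + 3·1 = -5
  a_5 = 4·-5 + 0·-5 + 3·4 + 3·4 = 4
  a_6 = 4·4 + 0·-5 + 3·-5 + 3·4 = 13
  a_7 = 4·13 + 0·4 + 3·-5 + 3·-5 = 22
  a_8 = 4·22 + 0·13 + 3·4 + 3·-5 = 85
  a_9 = 4·85 + 0·22 + 3·13 + 3·4 = 391
  a_10 = 4·391 + 0·85 + 3·22 + 3·13 = 1669
  a_11 = 4·1669 + 0·391 + 3·85 + 3·22 = 6997
  a_12 = 4·6997 + 0·1669 + 3·391 + 3·85 = 29416
  a_13 = 4·29416 + 0·6997 + 3·1669 + 3·391 = 123844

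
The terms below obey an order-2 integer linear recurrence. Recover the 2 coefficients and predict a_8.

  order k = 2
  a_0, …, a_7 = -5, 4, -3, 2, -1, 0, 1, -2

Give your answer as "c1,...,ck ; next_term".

  a_2 = -2·4 + -1·-5 = -3
  a_3 = -2·-3 + -1·4 = 2
  a_4 = -2·2 + -1·-3 = -1
  a_5 = -2·-1 + -1·2 = 0
  a_6 = -2·0 + -1·-1 = 1
  a_7 = -2·1 + -1·0 = -2
  a_8 = -2·-2 + -1·1 = 3

-2,-1 ; 3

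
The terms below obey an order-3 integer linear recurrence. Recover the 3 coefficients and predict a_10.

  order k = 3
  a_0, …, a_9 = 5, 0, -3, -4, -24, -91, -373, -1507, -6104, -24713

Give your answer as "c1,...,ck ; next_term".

  a_3 = 3·-3 + 4·0 + 1·5 = -4
  a_4 = 3·-4 + 4·-3 + 1·0 = -24
  a_5 = 3·-24 + 4·-4 + 1·-3 = -91
  a_6 = 3·-91 + 4·-24 + 1·-4 = -373
  a_7 = 3·-373 + 4·-91 + 1·-24 = -1507
  a_8 = 3·-1507 + 4·-373 + 1·-91 = -6104
  a_9 = 3·-6104 + 4·-1507 + 1·-373 = -24713
  a_10 = 3·-24713 + 4·-6104 + 1·-1507 = -100062

3,4,1 ; -100062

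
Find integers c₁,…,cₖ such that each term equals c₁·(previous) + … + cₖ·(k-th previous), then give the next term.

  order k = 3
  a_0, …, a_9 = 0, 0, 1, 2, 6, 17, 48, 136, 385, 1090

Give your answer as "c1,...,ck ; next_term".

2,2,1 ; 3086

  a_3 = 2·1 + 2·0 + 1·0 = 2
  a_4 = 2·2 + 2·1 + 1·0 = 6
  a_5 = 2·6 + 2·2 + 1·1 = 17
  a_6 = 2·17 + 2·6 + 1·2 = 48
  a_7 = 2·48 + 2·17 + 1·6 = 136
  a_8 = 2·136 + 2·48 + 1·17 = 385
  a_9 = 2·385 + 2·136 + 1·48 = 1090
  a_10 = 2·1090 + 2·385 + 1·136 = 3086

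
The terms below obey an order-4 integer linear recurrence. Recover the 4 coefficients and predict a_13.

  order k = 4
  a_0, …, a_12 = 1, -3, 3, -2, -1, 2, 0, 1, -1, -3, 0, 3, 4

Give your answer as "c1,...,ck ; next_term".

  a_4 = 0·-2 + -1·3 + -1·-3 + -1·1 = -1
  a_5 = 0·-1 + -1·-2 + -1·3 + -1·-3 = 2
  a_6 = 0·2 + -1·-1 + -1·-2 + -1·3 = 0
  a_7 = 0·0 + -1·2 + -1·-1 + -1·-2 = 1
  a_8 = 0·1 + -1·0 + -1·2 + -1·-1 = -1
  a_9 = 0·-1 + -1·1 + -1·0 + -1·2 = -3
  a_10 = 0·-3 + -1·-1 + -1·1 + -1·0 = 0
  a_11 = 0·0 + -1·-3 + -1·-1 + -1·1 = 3
  a_12 = 0·3 + -1·0 + -1·-3 + -1·-1 = 4
  a_13 = 0·4 + -1·3 + -1·0 + -1·-3 = 0

0,-1,-1,-1 ; 0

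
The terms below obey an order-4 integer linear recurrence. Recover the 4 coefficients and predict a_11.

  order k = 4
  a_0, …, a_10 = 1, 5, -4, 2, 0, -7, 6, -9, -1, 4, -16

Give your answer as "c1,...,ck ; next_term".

  a_4 = 0·2 + 1·-4 + 1·5 + -1·1 = 0
  a_5 = 0·0 + 1·2 + 1·-4 + -1·5 = -7
  a_6 = 0·-7 + 1·0 + 1·2 + -1·-4 = 6
  a_7 = 0·6 + 1·-7 + 1·0 + -1·2 = -9
  a_8 = 0·-9 + 1·6 + 1·-7 + -1·0 = -1
  a_9 = 0·-1 + 1·-9 + 1·6 + -1·-7 = 4
  a_10 = 0·4 + 1·-1 + 1·-9 + -1·6 = -16
  a_11 = 0·-16 + 1·4 + 1·-1 + -1·-9 = 12

0,1,1,-1 ; 12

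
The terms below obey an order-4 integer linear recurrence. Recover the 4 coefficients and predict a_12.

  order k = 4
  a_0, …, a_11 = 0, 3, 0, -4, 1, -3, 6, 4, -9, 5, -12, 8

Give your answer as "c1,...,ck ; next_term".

-1,-1,-1,-2 ; 17

  a_4 = -1·-4 + -1·0 + -1·3 + -2·0 = 1
  a_5 = -1·1 + -1·-4 + -1·0 + -2·3 = -3
  a_6 = -1·-3 + -1·1 + -1·-4 + -2·0 = 6
  a_7 = -1·6 + -1·-3 + -1·1 + -2·-4 = 4
  a_8 = -1·4 + -1·6 + -1·-3 + -2·1 = -9
  a_9 = -1·-9 + -1·4 + -1·6 + -2·-3 = 5
  a_10 = -1·5 + -1·-9 + -1·4 + -2·6 = -12
  a_11 = -1·-12 + -1·5 + -1·-9 + -2·4 = 8
  a_12 = -1·8 + -1·-12 + -1·5 + -2·-9 = 17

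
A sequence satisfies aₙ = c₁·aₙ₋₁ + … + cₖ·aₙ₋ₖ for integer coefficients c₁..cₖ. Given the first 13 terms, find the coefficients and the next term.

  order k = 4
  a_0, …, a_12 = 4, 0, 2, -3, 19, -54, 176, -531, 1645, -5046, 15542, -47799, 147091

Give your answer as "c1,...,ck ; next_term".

-3,1,3,2 ; -452538

  a_4 = -3·-3 + 1·2 + 3·0 + 2·4 = 19
  a_5 = -3·19 + 1·-3 + 3·2 + 2·0 = -54
  a_6 = -3·-54 + 1·19 + 3·-3 + 2·2 = 176
  a_7 = -3·176 + 1·-54 + 3·19 + 2·-3 = -531
  a_8 = -3·-531 + 1·176 + 3·-54 + 2·19 = 1645
  a_9 = -3·1645 + 1·-531 + 3·176 + 2·-54 = -5046
  a_10 = -3·-5046 + 1·1645 + 3·-531 + 2·176 = 15542
  a_11 = -3·15542 + 1·-5046 + 3·1645 + 2·-531 = -47799
  a_12 = -3·-47799 + 1·15542 + 3·-5046 + 2·1645 = 147091
  a_13 = -3·147091 + 1·-47799 + 3·15542 + 2·-5046 = -452538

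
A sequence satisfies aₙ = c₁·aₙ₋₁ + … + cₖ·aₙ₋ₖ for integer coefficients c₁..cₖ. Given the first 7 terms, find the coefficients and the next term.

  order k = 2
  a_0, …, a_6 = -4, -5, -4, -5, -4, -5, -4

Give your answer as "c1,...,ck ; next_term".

0,1 ; -5

  a_2 = 0·-5 + 1·-4 = -4
  a_3 = 0·-4 + 1·-5 = -5
  a_4 = 0·-5 + 1·-4 = -4
  a_5 = 0·-4 + 1·-5 = -5
  a_6 = 0·-5 + 1·-4 = -4
  a_7 = 0·-4 + 1·-5 = -5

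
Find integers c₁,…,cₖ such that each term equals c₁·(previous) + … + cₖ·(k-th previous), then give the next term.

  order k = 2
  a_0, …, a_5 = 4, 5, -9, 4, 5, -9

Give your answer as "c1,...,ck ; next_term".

-1,-1 ; 4

  a_2 = -1·5 + -1·4 = -9
  a_3 = -1·-9 + -1·5 = 4
  a_4 = -1·4 + -1·-9 = 5
  a_5 = -1·5 + -1·4 = -9
  a_6 = -1·-9 + -1·5 = 4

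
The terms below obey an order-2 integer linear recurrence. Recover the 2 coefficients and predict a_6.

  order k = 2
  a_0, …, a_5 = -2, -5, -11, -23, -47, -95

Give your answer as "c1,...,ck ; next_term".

3,-2 ; -191

  a_2 = 3·-5 + -2·-2 = -11
  a_3 = 3·-11 + -2·-5 = -23
  a_4 = 3·-23 + -2·-11 = -47
  a_5 = 3·-47 + -2·-23 = -95
  a_6 = 3·-95 + -2·-47 = -191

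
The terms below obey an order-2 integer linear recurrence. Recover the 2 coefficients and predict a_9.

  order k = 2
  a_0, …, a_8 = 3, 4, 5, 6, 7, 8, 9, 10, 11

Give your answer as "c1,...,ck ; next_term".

  a_2 = 2·4 + -1·3 = 5
  a_3 = 2·5 + -1·4 = 6
  a_4 = 2·6 + -1·5 = 7
  a_5 = 2·7 + -1·6 = 8
  a_6 = 2·8 + -1·7 = 9
  a_7 = 2·9 + -1·8 = 10
  a_8 = 2·10 + -1·9 = 11
  a_9 = 2·11 + -1·10 = 12

2,-1 ; 12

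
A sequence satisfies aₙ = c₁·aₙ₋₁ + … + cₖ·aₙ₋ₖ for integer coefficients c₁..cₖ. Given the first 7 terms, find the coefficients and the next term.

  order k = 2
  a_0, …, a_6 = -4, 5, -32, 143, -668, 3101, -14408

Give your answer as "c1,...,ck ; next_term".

  a_2 = -4·5 + 3·-4 = -32
  a_3 = -4·-32 + 3·5 = 143
  a_4 = -4·143 + 3·-32 = -668
  a_5 = -4·-668 + 3·143 = 3101
  a_6 = -4·3101 + 3·-668 = -14408
  a_7 = -4·-14408 + 3·3101 = 66935

-4,3 ; 66935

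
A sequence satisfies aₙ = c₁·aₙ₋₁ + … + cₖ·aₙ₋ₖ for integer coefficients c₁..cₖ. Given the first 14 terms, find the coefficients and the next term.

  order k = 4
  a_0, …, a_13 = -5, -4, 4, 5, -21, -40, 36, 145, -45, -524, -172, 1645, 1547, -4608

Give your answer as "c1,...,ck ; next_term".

  a_4 = 1·5 + -3·4 + 1·-4 + 2·-5 = -21
  a_5 = 1·-21 + -3·5 + 1·4 + 2·-4 = -40
  a_6 = 1·-40 + -3·-21 + 1·5 + 2·4 = 36
  a_7 = 1·36 + -3·-40 + 1·-21 + 2·5 = 145
  a_8 = 1·145 + -3·36 + 1·-40 + 2·-21 = -45
  a_9 = 1·-45 + -3·145 + 1·36 + 2·-40 = -524
  a_10 = 1·-524 + -3·-45 + 1·145 + 2·36 = -172
  a_11 = 1·-172 + -3·-524 + 1·-45 + 2·145 = 1645
  a_12 = 1·1645 + -3·-172 + 1·-524 + 2·-45 = 1547
  a_13 = 1·1547 + -3·1645 + 1·-172 + 2·-524 = -4608
  a_14 = 1·-4608 + -3·1547 + 1·1645 + 2·-172 = -7948

1,-3,1,2 ; -7948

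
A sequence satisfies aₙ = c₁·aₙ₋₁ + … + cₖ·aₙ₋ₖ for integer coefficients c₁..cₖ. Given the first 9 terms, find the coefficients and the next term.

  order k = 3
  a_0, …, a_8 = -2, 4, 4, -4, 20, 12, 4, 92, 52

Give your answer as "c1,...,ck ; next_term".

  a_3 = 0·4 + 1·4 + 4·-2 = -4
  a_4 = 0·-4 + 1·4 + 4·4 = 20
  a_5 = 0·20 + 1·-4 + 4·4 = 12
  a_6 = 0·12 + 1·20 + 4·-4 = 4
  a_7 = 0·4 + 1·12 + 4·20 = 92
  a_8 = 0·92 + 1·4 + 4·12 = 52
  a_9 = 0·52 + 1·92 + 4·4 = 108

0,1,4 ; 108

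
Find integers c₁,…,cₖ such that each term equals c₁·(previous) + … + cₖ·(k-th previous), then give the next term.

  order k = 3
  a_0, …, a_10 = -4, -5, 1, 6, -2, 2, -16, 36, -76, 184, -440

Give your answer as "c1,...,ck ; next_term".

-2,0,-2 ; 1032

  a_3 = -2·1 + 0·-5 + -2·-4 = 6
  a_4 = -2·6 + 0·1 + -2·-5 = -2
  a_5 = -2·-2 + 0·6 + -2·1 = 2
  a_6 = -2·2 + 0·-2 + -2·6 = -16
  a_7 = -2·-16 + 0·2 + -2·-2 = 36
  a_8 = -2·36 + 0·-16 + -2·2 = -76
  a_9 = -2·-76 + 0·36 + -2·-16 = 184
  a_10 = -2·184 + 0·-76 + -2·36 = -440
  a_11 = -2·-440 + 0·184 + -2·-76 = 1032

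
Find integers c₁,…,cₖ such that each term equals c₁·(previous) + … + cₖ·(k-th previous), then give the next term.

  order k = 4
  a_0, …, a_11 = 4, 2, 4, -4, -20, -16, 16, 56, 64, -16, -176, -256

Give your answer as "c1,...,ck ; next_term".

  a_4 = 1·-4 + -2·4 + 0·2 + -2·4 = -20
  a_5 = 1·-20 + -2·-4 + 0·4 + -2·2 = -16
  a_6 = 1·-16 + -2·-20 + 0·-4 + -2·4 = 16
  a_7 = 1·16 + -2·-16 + 0·-20 + -2·-4 = 56
  a_8 = 1·56 + -2·16 + 0·-16 + -2·-20 = 64
  a_9 = 1·64 + -2·56 + 0·16 + -2·-16 = -16
  a_10 = 1·-16 + -2·64 + 0·56 + -2·16 = -176
  a_11 = 1·-176 + -2·-16 + 0·64 + -2·56 = -256
  a_12 = 1·-256 + -2·-176 + 0·-16 + -2·64 = -32

1,-2,0,-2 ; -32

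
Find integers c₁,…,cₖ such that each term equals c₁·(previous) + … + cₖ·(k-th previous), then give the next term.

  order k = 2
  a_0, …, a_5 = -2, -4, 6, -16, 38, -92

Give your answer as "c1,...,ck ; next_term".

-2,1 ; 222

  a_2 = -2·-4 + 1·-2 = 6
  a_3 = -2·6 + 1·-4 = -16
  a_4 = -2·-16 + 1·6 = 38
  a_5 = -2·38 + 1·-16 = -92
  a_6 = -2·-92 + 1·38 = 222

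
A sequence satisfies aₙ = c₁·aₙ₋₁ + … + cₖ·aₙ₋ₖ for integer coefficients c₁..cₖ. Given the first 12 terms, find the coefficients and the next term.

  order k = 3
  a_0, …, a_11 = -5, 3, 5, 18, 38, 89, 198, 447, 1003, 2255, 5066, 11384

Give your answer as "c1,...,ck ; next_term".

2,1,-1 ; 25579

  a_3 = 2·5 + 1·3 + -1·-5 = 18
  a_4 = 2·18 + 1·5 + -1·3 = 38
  a_5 = 2·38 + 1·18 + -1·5 = 89
  a_6 = 2·89 + 1·38 + -1·18 = 198
  a_7 = 2·198 + 1·89 + -1·38 = 447
  a_8 = 2·447 + 1·198 + -1·89 = 1003
  a_9 = 2·1003 + 1·447 + -1·198 = 2255
  a_10 = 2·2255 + 1·1003 + -1·447 = 5066
  a_11 = 2·5066 + 1·2255 + -1·1003 = 11384
  a_12 = 2·11384 + 1·5066 + -1·2255 = 25579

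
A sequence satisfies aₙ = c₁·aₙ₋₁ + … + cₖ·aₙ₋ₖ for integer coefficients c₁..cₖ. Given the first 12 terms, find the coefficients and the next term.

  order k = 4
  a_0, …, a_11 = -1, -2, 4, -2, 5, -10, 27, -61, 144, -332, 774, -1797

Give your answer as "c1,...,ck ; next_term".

-2,1,1,1 ; 4180

  a_4 = -2·-2 + 1·4 + 1·-2 + 1·-1 = 5
  a_5 = -2·5 + 1·-2 + 1·4 + 1·-2 = -10
  a_6 = -2·-10 + 1·5 + 1·-2 + 1·4 = 27
  a_7 = -2·27 + 1·-10 + 1·5 + 1·-2 = -61
  a_8 = -2·-61 + 1·27 + 1·-10 + 1·5 = 144
  a_9 = -2·144 + 1·-61 + 1·27 + 1·-10 = -332
  a_10 = -2·-332 + 1·144 + 1·-61 + 1·27 = 774
  a_11 = -2·774 + 1·-332 + 1·144 + 1·-61 = -1797
  a_12 = -2·-1797 + 1·774 + 1·-332 + 1·144 = 4180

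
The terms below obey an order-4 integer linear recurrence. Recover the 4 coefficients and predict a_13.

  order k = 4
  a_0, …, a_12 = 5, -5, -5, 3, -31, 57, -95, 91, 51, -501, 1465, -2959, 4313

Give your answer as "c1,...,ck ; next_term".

-2,0,3,-2 ; -3229

  a_4 = -2·3 + 0·-5 + 3·-5 + -2·5 = -31
  a_5 = -2·-31 + 0·3 + 3·-5 + -2·-5 = 57
  a_6 = -2·57 + 0·-31 + 3·3 + -2·-5 = -95
  a_7 = -2·-95 + 0·57 + 3·-31 + -2·3 = 91
  a_8 = -2·91 + 0·-95 + 3·57 + -2·-31 = 51
  a_9 = -2·51 + 0·91 + 3·-95 + -2·57 = -501
  a_10 = -2·-501 + 0·51 + 3·91 + -2·-95 = 1465
  a_11 = -2·1465 + 0·-501 + 3·51 + -2·91 = -2959
  a_12 = -2·-2959 + 0·1465 + 3·-501 + -2·51 = 4313
  a_13 = -2·4313 + 0·-2959 + 3·1465 + -2·-501 = -3229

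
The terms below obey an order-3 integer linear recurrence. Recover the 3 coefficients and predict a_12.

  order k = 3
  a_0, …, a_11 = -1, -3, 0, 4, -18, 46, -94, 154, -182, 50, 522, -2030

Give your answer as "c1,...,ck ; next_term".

-3,-2,2 ; 5146

  a_3 = -3·0 + -2·-3 + 2·-1 = 4
  a_4 = -3·4 + -2·0 + 2·-3 = -18
  a_5 = -3·-18 + -2·4 + 2·0 = 46
  a_6 = -3·46 + -2·-18 + 2·4 = -94
  a_7 = -3·-94 + -2·46 + 2·-18 = 154
  a_8 = -3·154 + -2·-94 + 2·46 = -182
  a_9 = -3·-182 + -2·154 + 2·-94 = 50
  a_10 = -3·50 + -2·-182 + 2·154 = 522
  a_11 = -3·522 + -2·50 + 2·-182 = -2030
  a_12 = -3·-2030 + -2·522 + 2·50 = 5146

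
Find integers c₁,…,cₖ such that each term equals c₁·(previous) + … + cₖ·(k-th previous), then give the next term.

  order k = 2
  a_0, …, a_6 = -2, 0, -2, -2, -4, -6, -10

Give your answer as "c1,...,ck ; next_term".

  a_2 = 1·0 + 1·-2 = -2
  a_3 = 1·-2 + 1·0 = -2
  a_4 = 1·-2 + 1·-2 = -4
  a_5 = 1·-4 + 1·-2 = -6
  a_6 = 1·-6 + 1·-4 = -10
  a_7 = 1·-10 + 1·-6 = -16

1,1 ; -16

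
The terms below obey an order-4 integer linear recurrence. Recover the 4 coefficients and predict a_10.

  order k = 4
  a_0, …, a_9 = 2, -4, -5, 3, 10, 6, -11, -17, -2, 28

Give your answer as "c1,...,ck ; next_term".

0,0,-2,1 ; 23

  a_4 = 0·3 + 0·-5 + -2·-4 + 1·2 = 10
  a_5 = 0·10 + 0·3 + -2·-5 + 1·-4 = 6
  a_6 = 0·6 + 0·10 + -2·3 + 1·-5 = -11
  a_7 = 0·-11 + 0·6 + -2·10 + 1·3 = -17
  a_8 = 0·-17 + 0·-11 + -2·6 + 1·10 = -2
  a_9 = 0·-2 + 0·-17 + -2·-11 + 1·6 = 28
  a_10 = 0·28 + 0·-2 + -2·-17 + 1·-11 = 23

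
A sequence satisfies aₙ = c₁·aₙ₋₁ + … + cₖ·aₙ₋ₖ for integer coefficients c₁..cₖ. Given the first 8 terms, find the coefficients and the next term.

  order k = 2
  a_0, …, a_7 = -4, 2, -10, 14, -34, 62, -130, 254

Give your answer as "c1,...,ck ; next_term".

-1,2 ; -514

  a_2 = -1·2 + 2·-4 = -10
  a_3 = -1·-10 + 2·2 = 14
  a_4 = -1·14 + 2·-10 = -34
  a_5 = -1·-34 + 2·14 = 62
  a_6 = -1·62 + 2·-34 = -130
  a_7 = -1·-130 + 2·62 = 254
  a_8 = -1·254 + 2·-130 = -514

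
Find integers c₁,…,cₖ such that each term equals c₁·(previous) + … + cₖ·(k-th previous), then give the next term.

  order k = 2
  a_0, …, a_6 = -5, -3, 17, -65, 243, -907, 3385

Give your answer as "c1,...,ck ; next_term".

  a_2 = -4·-3 + -1·-5 = 17
  a_3 = -4·17 + -1·-3 = -65
  a_4 = -4·-65 + -1·17 = 243
  a_5 = -4·243 + -1·-65 = -907
  a_6 = -4·-907 + -1·243 = 3385
  a_7 = -4·3385 + -1·-907 = -12633

-4,-1 ; -12633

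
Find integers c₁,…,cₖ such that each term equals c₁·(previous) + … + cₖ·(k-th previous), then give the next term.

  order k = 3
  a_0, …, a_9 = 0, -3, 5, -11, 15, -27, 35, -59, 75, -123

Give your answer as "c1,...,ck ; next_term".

-1,2,2 ; 155

  a_3 = -1·5 + 2·-3 + 2·0 = -11
  a_4 = -1·-11 + 2·5 + 2·-3 = 15
  a_5 = -1·15 + 2·-11 + 2·5 = -27
  a_6 = -1·-27 + 2·15 + 2·-11 = 35
  a_7 = -1·35 + 2·-27 + 2·15 = -59
  a_8 = -1·-59 + 2·35 + 2·-27 = 75
  a_9 = -1·75 + 2·-59 + 2·35 = -123
  a_10 = -1·-123 + 2·75 + 2·-59 = 155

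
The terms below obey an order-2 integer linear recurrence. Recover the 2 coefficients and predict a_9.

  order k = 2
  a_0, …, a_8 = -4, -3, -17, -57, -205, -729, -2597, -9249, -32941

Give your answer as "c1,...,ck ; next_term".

  a_2 = 3·-3 + 2·-4 = -17
  a_3 = 3·-17 + 2·-3 = -57
  a_4 = 3·-57 + 2·-17 = -205
  a_5 = 3·-205 + 2·-57 = -729
  a_6 = 3·-729 + 2·-205 = -2597
  a_7 = 3·-2597 + 2·-729 = -9249
  a_8 = 3·-9249 + 2·-2597 = -32941
  a_9 = 3·-32941 + 2·-9249 = -117321

3,2 ; -117321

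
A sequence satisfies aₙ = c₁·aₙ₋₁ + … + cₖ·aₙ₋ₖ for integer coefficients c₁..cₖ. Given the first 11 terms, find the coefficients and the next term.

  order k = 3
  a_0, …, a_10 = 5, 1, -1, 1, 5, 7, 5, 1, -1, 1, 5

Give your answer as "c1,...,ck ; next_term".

2,-2,1 ; 7

  a_3 = 2·-1 + -2·1 + 1·5 = 1
  a_4 = 2·1 + -2·-1 + 1·1 = 5
  a_5 = 2·5 + -2·1 + 1·-1 = 7
  a_6 = 2·7 + -2·5 + 1·1 = 5
  a_7 = 2·5 + -2·7 + 1·5 = 1
  a_8 = 2·1 + -2·5 + 1·7 = -1
  a_9 = 2·-1 + -2·1 + 1·5 = 1
  a_10 = 2·1 + -2·-1 + 1·1 = 5
  a_11 = 2·5 + -2·1 + 1·-1 = 7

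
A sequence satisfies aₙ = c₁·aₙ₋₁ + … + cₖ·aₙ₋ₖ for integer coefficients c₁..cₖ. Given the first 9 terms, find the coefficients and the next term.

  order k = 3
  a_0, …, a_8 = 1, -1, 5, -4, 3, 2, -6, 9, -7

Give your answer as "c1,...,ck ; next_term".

-1,0,1 ; 1

  a_3 = -1·5 + 0·-1 + 1·1 = -4
  a_4 = -1·-4 + 0·5 + 1·-1 = 3
  a_5 = -1·3 + 0·-4 + 1·5 = 2
  a_6 = -1·2 + 0·3 + 1·-4 = -6
  a_7 = -1·-6 + 0·2 + 1·3 = 9
  a_8 = -1·9 + 0·-6 + 1·2 = -7
  a_9 = -1·-7 + 0·9 + 1·-6 = 1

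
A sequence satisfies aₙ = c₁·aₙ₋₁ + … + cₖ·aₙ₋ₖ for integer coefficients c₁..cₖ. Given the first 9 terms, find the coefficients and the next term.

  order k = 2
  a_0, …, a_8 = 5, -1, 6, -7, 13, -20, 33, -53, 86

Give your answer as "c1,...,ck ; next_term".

-1,1 ; -139

  a_2 = -1·-1 + 1·5 = 6
  a_3 = -1·6 + 1·-1 = -7
  a_4 = -1·-7 + 1·6 = 13
  a_5 = -1·13 + 1·-7 = -20
  a_6 = -1·-20 + 1·13 = 33
  a_7 = -1·33 + 1·-20 = -53
  a_8 = -1·-53 + 1·33 = 86
  a_9 = -1·86 + 1·-53 = -139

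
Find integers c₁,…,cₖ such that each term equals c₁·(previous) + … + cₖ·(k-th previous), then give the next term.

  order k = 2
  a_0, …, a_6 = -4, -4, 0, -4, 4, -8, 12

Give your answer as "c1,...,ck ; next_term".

-1,1 ; -20

  a_2 = -1·-4 + 1·-4 = 0
  a_3 = -1·0 + 1·-4 = -4
  a_4 = -1·-4 + 1·0 = 4
  a_5 = -1·4 + 1·-4 = -8
  a_6 = -1·-8 + 1·4 = 12
  a_7 = -1·12 + 1·-8 = -20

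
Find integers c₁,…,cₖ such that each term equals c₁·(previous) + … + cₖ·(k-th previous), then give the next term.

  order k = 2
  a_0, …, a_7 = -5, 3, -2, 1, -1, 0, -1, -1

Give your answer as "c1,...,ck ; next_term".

1,1 ; -2

  a_2 = 1·3 + 1·-5 = -2
  a_3 = 1·-2 + 1·3 = 1
  a_4 = 1·1 + 1·-2 = -1
  a_5 = 1·-1 + 1·1 = 0
  a_6 = 1·0 + 1·-1 = -1
  a_7 = 1·-1 + 1·0 = -1
  a_8 = 1·-1 + 1·-1 = -2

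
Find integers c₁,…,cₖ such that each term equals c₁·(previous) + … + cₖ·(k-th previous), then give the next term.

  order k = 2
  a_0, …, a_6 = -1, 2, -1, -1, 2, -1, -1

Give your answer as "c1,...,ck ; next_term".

-1,-1 ; 2

  a_2 = -1·2 + -1·-1 = -1
  a_3 = -1·-1 + -1·2 = -1
  a_4 = -1·-1 + -1·-1 = 2
  a_5 = -1·2 + -1·-1 = -1
  a_6 = -1·-1 + -1·2 = -1
  a_7 = -1·-1 + -1·-1 = 2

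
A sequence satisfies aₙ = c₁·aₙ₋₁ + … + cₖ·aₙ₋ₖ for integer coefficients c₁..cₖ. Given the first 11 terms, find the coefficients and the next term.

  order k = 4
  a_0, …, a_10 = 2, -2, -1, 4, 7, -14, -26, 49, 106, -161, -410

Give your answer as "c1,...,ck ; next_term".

1,-3,3,3 ; 538

  a_4 = 1·4 + -3·-1 + 3·-2 + 3·2 = 7
  a_5 = 1·7 + -3·4 + 3·-1 + 3·-2 = -14
  a_6 = 1·-14 + -3·7 + 3·4 + 3·-1 = -26
  a_7 = 1·-26 + -3·-14 + 3·7 + 3·4 = 49
  a_8 = 1·49 + -3·-26 + 3·-14 + 3·7 = 106
  a_9 = 1·106 + -3·49 + 3·-26 + 3·-14 = -161
  a_10 = 1·-161 + -3·106 + 3·49 + 3·-26 = -410
  a_11 = 1·-410 + -3·-161 + 3·106 + 3·49 = 538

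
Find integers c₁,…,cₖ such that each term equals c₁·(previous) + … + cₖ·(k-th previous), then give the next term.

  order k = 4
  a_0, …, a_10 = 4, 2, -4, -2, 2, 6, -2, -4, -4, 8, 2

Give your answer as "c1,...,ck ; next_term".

0,0,-1,1 ; 0

  a_4 = 0·-2 + 0·-4 + -1·2 + 1·4 = 2
  a_5 = 0·2 + 0·-2 + -1·-4 + 1·2 = 6
  a_6 = 0·6 + 0·2 + -1·-2 + 1·-4 = -2
  a_7 = 0·-2 + 0·6 + -1·2 + 1·-2 = -4
  a_8 = 0·-4 + 0·-2 + -1·6 + 1·2 = -4
  a_9 = 0·-4 + 0·-4 + -1·-2 + 1·6 = 8
  a_10 = 0·8 + 0·-4 + -1·-4 + 1·-2 = 2
  a_11 = 0·2 + 0·8 + -1·-4 + 1·-4 = 0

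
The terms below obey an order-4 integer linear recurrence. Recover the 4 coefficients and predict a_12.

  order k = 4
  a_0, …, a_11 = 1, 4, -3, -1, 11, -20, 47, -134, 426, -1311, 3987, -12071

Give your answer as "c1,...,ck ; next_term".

-3,0,1,4 ; 36606

  a_4 = -3·-1 + 0·-3 + 1·4 + 4·1 = 11
  a_5 = -3·11 + 0·-1 + 1·-3 + 4·4 = -20
  a_6 = -3·-20 + 0·11 + 1·-1 + 4·-3 = 47
  a_7 = -3·47 + 0·-20 + 1·11 + 4·-1 = -134
  a_8 = -3·-134 + 0·47 + 1·-20 + 4·11 = 426
  a_9 = -3·426 + 0·-134 + 1·47 + 4·-20 = -1311
  a_10 = -3·-1311 + 0·426 + 1·-134 + 4·47 = 3987
  a_11 = -3·3987 + 0·-1311 + 1·426 + 4·-134 = -12071
  a_12 = -3·-12071 + 0·3987 + 1·-1311 + 4·426 = 36606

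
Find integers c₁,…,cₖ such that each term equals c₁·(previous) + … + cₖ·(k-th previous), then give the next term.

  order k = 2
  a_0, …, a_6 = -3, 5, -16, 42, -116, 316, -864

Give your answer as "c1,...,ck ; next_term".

  a_2 = -2·5 + 2·-3 = -16
  a_3 = -2·-16 + 2·5 = 42
  a_4 = -2·42 + 2·-16 = -116
  a_5 = -2·-116 + 2·42 = 316
  a_6 = -2·316 + 2·-116 = -864
  a_7 = -2·-864 + 2·316 = 2360

-2,2 ; 2360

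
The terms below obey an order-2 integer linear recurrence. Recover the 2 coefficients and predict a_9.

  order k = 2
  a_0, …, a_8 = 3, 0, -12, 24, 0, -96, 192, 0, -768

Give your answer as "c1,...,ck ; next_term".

  a_2 = -2·0 + -4·3 = -12
  a_3 = -2·-12 + -4·0 = 24
  a_4 = -2·24 + -4·-12 = 0
  a_5 = -2·0 + -4·24 = -96
  a_6 = -2·-96 + -4·0 = 192
  a_7 = -2·192 + -4·-96 = 0
  a_8 = -2·0 + -4·192 = -768
  a_9 = -2·-768 + -4·0 = 1536

-2,-4 ; 1536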